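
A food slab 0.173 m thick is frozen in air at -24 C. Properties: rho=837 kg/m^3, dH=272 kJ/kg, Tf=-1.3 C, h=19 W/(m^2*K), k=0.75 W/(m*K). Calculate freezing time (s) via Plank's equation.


dT = -1.3 - (-24) = 22.7 K
term1 = a/(2h) = 0.173/(2*19) = 0.004552631579
term2 = a^2/(8k) = 0.173^2/(8*0.75) = 0.004988166667
t = rho*dH*1000/dT * (term1 + term2)
t = 837*272*1000/22.7 * (0.004552631579 + 0.004988166667)
t = 95687 s

95687


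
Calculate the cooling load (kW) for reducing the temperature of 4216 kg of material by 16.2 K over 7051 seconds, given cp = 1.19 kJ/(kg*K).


Q = m * cp * dT / t
Q = 4216 * 1.19 * 16.2 / 7051
Q = 11.527 kW

11.527


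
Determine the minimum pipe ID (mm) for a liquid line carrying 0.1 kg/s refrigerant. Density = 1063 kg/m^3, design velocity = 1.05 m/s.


A = m_dot / (rho * v) = 0.1 / (1063 * 1.05) = 0.0000895936926 m^2
d = sqrt(4*A/pi) * 1000
d = 10.7 mm

10.7


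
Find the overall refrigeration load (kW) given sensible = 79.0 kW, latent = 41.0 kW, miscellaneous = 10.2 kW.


Q_total = Q_s + Q_l + Q_misc
Q_total = 79.0 + 41.0 + 10.2
Q_total = 130.2 kW

130.2


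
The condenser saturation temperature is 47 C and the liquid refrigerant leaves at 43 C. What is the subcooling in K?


Subcooling = T_cond - T_liquid
Subcooling = 47 - 43
Subcooling = 4 K

4


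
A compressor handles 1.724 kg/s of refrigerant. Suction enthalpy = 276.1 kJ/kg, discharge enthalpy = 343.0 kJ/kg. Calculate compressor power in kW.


dh = 343.0 - 276.1 = 66.9 kJ/kg
W = m_dot * dh = 1.724 * 66.9 = 115.34 kW

115.34


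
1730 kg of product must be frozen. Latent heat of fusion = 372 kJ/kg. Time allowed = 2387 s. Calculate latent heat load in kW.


Q_lat = m * h_fg / t
Q_lat = 1730 * 372 / 2387
Q_lat = 269.61 kW

269.61


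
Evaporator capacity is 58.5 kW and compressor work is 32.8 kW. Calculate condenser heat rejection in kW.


Q_cond = Q_evap + W
Q_cond = 58.5 + 32.8
Q_cond = 91.3 kW

91.3


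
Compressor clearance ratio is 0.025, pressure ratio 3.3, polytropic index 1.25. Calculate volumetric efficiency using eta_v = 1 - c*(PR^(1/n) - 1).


PR^(1/n) = 3.3^(1/1.25) = 2.59902916
eta_v = 1 - 0.025 * (2.59902916 - 1)
eta_v = 0.96

0.96


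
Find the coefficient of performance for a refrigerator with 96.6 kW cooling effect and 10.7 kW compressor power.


COP = Q_evap / W
COP = 96.6 / 10.7
COP = 9.028

9.028


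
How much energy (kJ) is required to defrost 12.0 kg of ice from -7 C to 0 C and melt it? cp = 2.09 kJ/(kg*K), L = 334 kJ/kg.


Sensible heat = cp * dT = 2.09 * 7 = 14.63 kJ/kg
Total per kg = 14.63 + 334 = 348.63 kJ/kg
Q = m * total = 12.0 * 348.63
Q = 4183.6 kJ

4183.6


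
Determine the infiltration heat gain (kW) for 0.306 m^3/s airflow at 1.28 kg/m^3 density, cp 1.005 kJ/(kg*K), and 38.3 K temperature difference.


Q = V_dot * rho * cp * dT
Q = 0.306 * 1.28 * 1.005 * 38.3
Q = 15.076 kW

15.076


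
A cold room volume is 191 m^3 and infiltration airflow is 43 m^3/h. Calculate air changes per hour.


ACH = flow / volume
ACH = 43 / 191
ACH = 0.225

0.225


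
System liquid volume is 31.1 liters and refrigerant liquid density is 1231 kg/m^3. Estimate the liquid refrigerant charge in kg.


Charge = V * rho / 1000
Charge = 31.1 * 1231 / 1000
Charge = 38.28 kg

38.28


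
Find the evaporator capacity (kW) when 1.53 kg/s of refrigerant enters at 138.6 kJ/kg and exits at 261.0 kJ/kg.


dh = 261.0 - 138.6 = 122.4 kJ/kg
Q_evap = m_dot * dh = 1.53 * 122.4
Q_evap = 187.27 kW

187.27


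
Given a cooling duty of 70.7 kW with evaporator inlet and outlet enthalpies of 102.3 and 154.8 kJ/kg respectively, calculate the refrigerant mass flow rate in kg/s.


dh = 154.8 - 102.3 = 52.5 kJ/kg
m_dot = Q / dh = 70.7 / 52.5 = 1.3467 kg/s

1.3467


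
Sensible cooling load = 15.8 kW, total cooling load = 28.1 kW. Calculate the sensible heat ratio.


SHR = Q_sensible / Q_total
SHR = 15.8 / 28.1
SHR = 0.562

0.562


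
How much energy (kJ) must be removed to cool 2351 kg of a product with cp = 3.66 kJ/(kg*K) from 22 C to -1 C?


dT = 22 - (-1) = 23 K
Q = m * cp * dT = 2351 * 3.66 * 23
Q = 197907 kJ

197907


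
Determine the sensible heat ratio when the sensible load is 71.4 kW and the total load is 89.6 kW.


SHR = Q_sensible / Q_total
SHR = 71.4 / 89.6
SHR = 0.797

0.797


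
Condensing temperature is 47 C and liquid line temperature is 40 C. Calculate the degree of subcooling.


Subcooling = T_cond - T_liquid
Subcooling = 47 - 40
Subcooling = 7 K

7


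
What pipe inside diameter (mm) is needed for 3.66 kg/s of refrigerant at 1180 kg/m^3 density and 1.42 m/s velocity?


A = m_dot / (rho * v) = 3.66 / (1180 * 1.42) = 0.002184292194 m^2
d = sqrt(4*A/pi) * 1000
d = 52.7 mm

52.7


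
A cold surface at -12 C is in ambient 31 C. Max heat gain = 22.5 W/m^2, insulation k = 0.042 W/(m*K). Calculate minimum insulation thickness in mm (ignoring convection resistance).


dT = 31 - (-12) = 43 K
thickness = k * dT / q_max * 1000
thickness = 0.042 * 43 / 22.5 * 1000
thickness = 80.3 mm

80.3


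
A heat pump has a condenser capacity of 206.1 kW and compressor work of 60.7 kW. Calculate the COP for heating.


COP_hp = Q_cond / W
COP_hp = 206.1 / 60.7
COP_hp = 3.395

3.395


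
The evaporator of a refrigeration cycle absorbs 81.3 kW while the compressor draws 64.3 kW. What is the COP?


COP = Q_evap / W
COP = 81.3 / 64.3
COP = 1.264

1.264


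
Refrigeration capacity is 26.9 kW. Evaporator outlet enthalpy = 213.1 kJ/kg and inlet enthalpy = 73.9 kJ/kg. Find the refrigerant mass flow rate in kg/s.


dh = 213.1 - 73.9 = 139.2 kJ/kg
m_dot = Q / dh = 26.9 / 139.2 = 0.1932 kg/s

0.1932


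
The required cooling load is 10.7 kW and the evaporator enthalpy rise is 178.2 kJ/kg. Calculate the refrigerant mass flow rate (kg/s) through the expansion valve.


m_dot = Q / dh
m_dot = 10.7 / 178.2
m_dot = 0.06 kg/s

0.06


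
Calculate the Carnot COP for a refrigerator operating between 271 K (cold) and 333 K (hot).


dT = 333 - 271 = 62 K
COP_carnot = T_cold / dT = 271 / 62
COP_carnot = 4.371

4.371


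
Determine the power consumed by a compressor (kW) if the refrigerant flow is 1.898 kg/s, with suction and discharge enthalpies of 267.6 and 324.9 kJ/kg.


dh = 324.9 - 267.6 = 57.3 kJ/kg
W = m_dot * dh = 1.898 * 57.3 = 108.76 kW

108.76


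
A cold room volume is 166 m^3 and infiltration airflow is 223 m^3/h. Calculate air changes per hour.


ACH = flow / volume
ACH = 223 / 166
ACH = 1.343

1.343


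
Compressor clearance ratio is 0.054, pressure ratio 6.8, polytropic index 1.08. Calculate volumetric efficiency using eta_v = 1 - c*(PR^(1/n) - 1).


PR^(1/n) = 6.8^(1/1.08) = 5.89985836
eta_v = 1 - 0.054 * (5.89985836 - 1)
eta_v = 0.7354

0.7354


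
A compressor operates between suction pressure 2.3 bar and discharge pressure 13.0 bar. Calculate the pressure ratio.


PR = P_high / P_low
PR = 13.0 / 2.3
PR = 5.652

5.652


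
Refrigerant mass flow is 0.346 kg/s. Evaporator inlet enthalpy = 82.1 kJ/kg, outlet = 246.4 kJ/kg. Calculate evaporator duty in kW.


dh = 246.4 - 82.1 = 164.3 kJ/kg
Q_evap = m_dot * dh = 0.346 * 164.3
Q_evap = 56.85 kW

56.85


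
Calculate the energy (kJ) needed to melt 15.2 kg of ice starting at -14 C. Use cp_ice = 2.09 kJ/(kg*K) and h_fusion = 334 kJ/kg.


Sensible heat = cp * dT = 2.09 * 14 = 29.26 kJ/kg
Total per kg = 29.26 + 334 = 363.26 kJ/kg
Q = m * total = 15.2 * 363.26
Q = 5521.6 kJ

5521.6


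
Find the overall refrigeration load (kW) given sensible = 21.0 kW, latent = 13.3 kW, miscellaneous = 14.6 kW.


Q_total = Q_s + Q_l + Q_misc
Q_total = 21.0 + 13.3 + 14.6
Q_total = 48.9 kW

48.9


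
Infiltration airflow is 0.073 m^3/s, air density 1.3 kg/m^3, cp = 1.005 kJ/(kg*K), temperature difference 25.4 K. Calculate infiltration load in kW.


Q = V_dot * rho * cp * dT
Q = 0.073 * 1.3 * 1.005 * 25.4
Q = 2.423 kW

2.423


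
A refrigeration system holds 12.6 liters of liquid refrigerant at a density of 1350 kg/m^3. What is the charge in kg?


Charge = V * rho / 1000
Charge = 12.6 * 1350 / 1000
Charge = 17.01 kg

17.01


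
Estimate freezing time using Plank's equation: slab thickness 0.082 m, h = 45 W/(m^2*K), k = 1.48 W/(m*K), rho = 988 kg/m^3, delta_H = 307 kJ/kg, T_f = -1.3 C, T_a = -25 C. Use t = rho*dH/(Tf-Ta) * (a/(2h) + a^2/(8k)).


dT = -1.3 - (-25) = 23.7 K
term1 = a/(2h) = 0.082/(2*45) = 0.0009111111111
term2 = a^2/(8k) = 0.082^2/(8*1.48) = 0.0005679054054
t = rho*dH*1000/dT * (term1 + term2)
t = 988*307*1000/23.7 * (0.0009111111111 + 0.0005679054054)
t = 18929 s

18929


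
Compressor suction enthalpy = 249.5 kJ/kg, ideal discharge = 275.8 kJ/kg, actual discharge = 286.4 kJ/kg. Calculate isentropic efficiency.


dh_ideal = 275.8 - 249.5 = 26.3 kJ/kg
dh_actual = 286.4 - 249.5 = 36.9 kJ/kg
eta_s = dh_ideal / dh_actual = 26.3 / 36.9
eta_s = 0.7127

0.7127


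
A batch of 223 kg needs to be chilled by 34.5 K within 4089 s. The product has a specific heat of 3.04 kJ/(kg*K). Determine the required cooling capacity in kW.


Q = m * cp * dT / t
Q = 223 * 3.04 * 34.5 / 4089
Q = 5.72 kW

5.72


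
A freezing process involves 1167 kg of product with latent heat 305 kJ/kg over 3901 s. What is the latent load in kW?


Q_lat = m * h_fg / t
Q_lat = 1167 * 305 / 3901
Q_lat = 91.24 kW

91.24


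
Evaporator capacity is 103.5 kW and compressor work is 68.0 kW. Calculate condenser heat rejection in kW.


Q_cond = Q_evap + W
Q_cond = 103.5 + 68.0
Q_cond = 171.5 kW

171.5


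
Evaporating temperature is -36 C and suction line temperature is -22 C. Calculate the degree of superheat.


Superheat = T_suction - T_evap
Superheat = -22 - (-36)
Superheat = 14 K

14


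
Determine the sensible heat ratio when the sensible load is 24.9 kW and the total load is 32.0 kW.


SHR = Q_sensible / Q_total
SHR = 24.9 / 32.0
SHR = 0.778

0.778


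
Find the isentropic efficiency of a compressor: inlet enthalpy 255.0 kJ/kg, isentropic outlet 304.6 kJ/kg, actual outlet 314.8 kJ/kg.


dh_ideal = 304.6 - 255.0 = 49.6 kJ/kg
dh_actual = 314.8 - 255.0 = 59.8 kJ/kg
eta_s = dh_ideal / dh_actual = 49.6 / 59.8
eta_s = 0.8294

0.8294


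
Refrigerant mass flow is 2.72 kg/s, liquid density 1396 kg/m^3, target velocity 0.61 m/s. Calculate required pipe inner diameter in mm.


A = m_dot / (rho * v) = 2.72 / (1396 * 0.61) = 0.003194137818 m^2
d = sqrt(4*A/pi) * 1000
d = 63.8 mm

63.8


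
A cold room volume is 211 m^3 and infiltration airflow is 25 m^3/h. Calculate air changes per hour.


ACH = flow / volume
ACH = 25 / 211
ACH = 0.118

0.118


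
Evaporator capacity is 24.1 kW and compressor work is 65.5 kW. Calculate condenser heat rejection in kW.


Q_cond = Q_evap + W
Q_cond = 24.1 + 65.5
Q_cond = 89.6 kW

89.6


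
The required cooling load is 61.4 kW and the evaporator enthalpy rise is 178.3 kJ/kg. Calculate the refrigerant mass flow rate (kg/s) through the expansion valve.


m_dot = Q / dh
m_dot = 61.4 / 178.3
m_dot = 0.3444 kg/s

0.3444


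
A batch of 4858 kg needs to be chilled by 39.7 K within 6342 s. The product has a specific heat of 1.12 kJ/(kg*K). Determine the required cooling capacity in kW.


Q = m * cp * dT / t
Q = 4858 * 1.12 * 39.7 / 6342
Q = 34.06 kW

34.06


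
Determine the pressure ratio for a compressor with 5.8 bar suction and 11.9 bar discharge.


PR = P_high / P_low
PR = 11.9 / 5.8
PR = 2.052

2.052


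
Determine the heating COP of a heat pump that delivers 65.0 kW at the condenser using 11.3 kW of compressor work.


COP_hp = Q_cond / W
COP_hp = 65.0 / 11.3
COP_hp = 5.752

5.752


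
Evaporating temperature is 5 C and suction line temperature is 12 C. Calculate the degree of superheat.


Superheat = T_suction - T_evap
Superheat = 12 - (5)
Superheat = 7 K

7


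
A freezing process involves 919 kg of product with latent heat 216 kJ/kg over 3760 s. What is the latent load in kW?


Q_lat = m * h_fg / t
Q_lat = 919 * 216 / 3760
Q_lat = 52.79 kW

52.79


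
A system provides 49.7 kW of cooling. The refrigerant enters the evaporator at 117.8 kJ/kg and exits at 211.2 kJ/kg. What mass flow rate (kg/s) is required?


dh = 211.2 - 117.8 = 93.4 kJ/kg
m_dot = Q / dh = 49.7 / 93.4 = 0.5321 kg/s

0.5321


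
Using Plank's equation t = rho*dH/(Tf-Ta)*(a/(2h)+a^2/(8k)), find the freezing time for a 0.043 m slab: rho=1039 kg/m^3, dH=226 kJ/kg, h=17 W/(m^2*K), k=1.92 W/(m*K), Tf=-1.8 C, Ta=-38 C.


dT = -1.8 - (-38) = 36.2 K
term1 = a/(2h) = 0.043/(2*17) = 0.001264705882
term2 = a^2/(8k) = 0.043^2/(8*1.92) = 0.0001203776042
t = rho*dH*1000/dT * (term1 + term2)
t = 1039*226*1000/36.2 * (0.001264705882 + 0.0001203776042)
t = 8984 s

8984


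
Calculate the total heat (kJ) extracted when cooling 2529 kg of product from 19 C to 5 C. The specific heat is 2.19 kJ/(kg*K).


dT = 19 - (5) = 14 K
Q = m * cp * dT = 2529 * 2.19 * 14
Q = 77539 kJ

77539


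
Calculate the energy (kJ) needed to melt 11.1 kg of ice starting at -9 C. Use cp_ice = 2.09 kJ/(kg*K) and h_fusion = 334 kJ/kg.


Sensible heat = cp * dT = 2.09 * 9 = 18.81 kJ/kg
Total per kg = 18.81 + 334 = 352.81 kJ/kg
Q = m * total = 11.1 * 352.81
Q = 3916.2 kJ

3916.2


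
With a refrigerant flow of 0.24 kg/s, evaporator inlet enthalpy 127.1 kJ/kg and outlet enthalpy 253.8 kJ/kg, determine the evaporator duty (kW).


dh = 253.8 - 127.1 = 126.7 kJ/kg
Q_evap = m_dot * dh = 0.24 * 126.7
Q_evap = 30.41 kW

30.41


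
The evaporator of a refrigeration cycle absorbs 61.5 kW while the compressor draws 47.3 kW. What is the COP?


COP = Q_evap / W
COP = 61.5 / 47.3
COP = 1.3

1.3


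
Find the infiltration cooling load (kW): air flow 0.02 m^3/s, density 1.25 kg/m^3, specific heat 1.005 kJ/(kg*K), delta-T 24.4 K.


Q = V_dot * rho * cp * dT
Q = 0.02 * 1.25 * 1.005 * 24.4
Q = 0.613 kW

0.613


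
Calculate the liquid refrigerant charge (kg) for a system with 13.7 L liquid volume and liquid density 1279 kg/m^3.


Charge = V * rho / 1000
Charge = 13.7 * 1279 / 1000
Charge = 17.52 kg

17.52


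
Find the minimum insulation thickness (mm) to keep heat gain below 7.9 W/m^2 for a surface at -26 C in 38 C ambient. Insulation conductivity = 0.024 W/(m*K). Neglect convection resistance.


dT = 38 - (-26) = 64 K
thickness = k * dT / q_max * 1000
thickness = 0.024 * 64 / 7.9 * 1000
thickness = 194.4 mm

194.4


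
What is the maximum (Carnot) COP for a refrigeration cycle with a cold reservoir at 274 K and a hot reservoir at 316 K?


dT = 316 - 274 = 42 K
COP_carnot = T_cold / dT = 274 / 42
COP_carnot = 6.524

6.524


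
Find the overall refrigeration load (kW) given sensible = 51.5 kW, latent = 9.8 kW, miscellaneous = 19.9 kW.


Q_total = Q_s + Q_l + Q_misc
Q_total = 51.5 + 9.8 + 19.9
Q_total = 81.2 kW

81.2


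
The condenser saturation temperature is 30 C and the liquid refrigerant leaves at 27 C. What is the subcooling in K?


Subcooling = T_cond - T_liquid
Subcooling = 30 - 27
Subcooling = 3 K

3


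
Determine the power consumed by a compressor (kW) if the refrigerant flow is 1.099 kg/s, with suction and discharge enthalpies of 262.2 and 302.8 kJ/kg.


dh = 302.8 - 262.2 = 40.6 kJ/kg
W = m_dot * dh = 1.099 * 40.6 = 44.62 kW

44.62


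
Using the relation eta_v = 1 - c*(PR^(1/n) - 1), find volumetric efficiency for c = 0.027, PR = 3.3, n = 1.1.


PR^(1/n) = 3.3^(1/1.1) = 2.96057665
eta_v = 1 - 0.027 * (2.96057665 - 1)
eta_v = 0.9471

0.9471


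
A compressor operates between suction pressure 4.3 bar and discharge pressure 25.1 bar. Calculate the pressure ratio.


PR = P_high / P_low
PR = 25.1 / 4.3
PR = 5.837

5.837


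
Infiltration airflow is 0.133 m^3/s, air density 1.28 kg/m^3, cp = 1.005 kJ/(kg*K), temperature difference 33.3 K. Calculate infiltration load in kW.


Q = V_dot * rho * cp * dT
Q = 0.133 * 1.28 * 1.005 * 33.3
Q = 5.697 kW

5.697


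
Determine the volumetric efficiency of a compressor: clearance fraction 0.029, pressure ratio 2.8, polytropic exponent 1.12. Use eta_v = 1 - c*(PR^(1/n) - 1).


PR^(1/n) = 2.8^(1/1.12) = 2.50754215
eta_v = 1 - 0.029 * (2.50754215 - 1)
eta_v = 0.9563

0.9563


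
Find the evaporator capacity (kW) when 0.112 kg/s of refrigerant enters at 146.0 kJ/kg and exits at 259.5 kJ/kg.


dh = 259.5 - 146.0 = 113.5 kJ/kg
Q_evap = m_dot * dh = 0.112 * 113.5
Q_evap = 12.71 kW

12.71


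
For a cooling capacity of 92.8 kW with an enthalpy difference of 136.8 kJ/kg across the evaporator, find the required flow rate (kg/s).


m_dot = Q / dh
m_dot = 92.8 / 136.8
m_dot = 0.6784 kg/s

0.6784


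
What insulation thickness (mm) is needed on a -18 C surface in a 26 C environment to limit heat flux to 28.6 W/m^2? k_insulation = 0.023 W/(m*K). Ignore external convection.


dT = 26 - (-18) = 44 K
thickness = k * dT / q_max * 1000
thickness = 0.023 * 44 / 28.6 * 1000
thickness = 35.4 mm

35.4


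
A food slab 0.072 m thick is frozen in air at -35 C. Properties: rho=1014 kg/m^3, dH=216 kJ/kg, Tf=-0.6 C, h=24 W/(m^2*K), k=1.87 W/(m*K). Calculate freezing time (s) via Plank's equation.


dT = -0.6 - (-35) = 34.4 K
term1 = a/(2h) = 0.072/(2*24) = 0.0015
term2 = a^2/(8k) = 0.072^2/(8*1.87) = 0.0003465240642
t = rho*dH*1000/dT * (term1 + term2)
t = 1014*216*1000/34.4 * (0.0015 + 0.0003465240642)
t = 11757 s

11757


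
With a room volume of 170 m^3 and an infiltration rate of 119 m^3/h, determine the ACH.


ACH = flow / volume
ACH = 119 / 170
ACH = 0.7

0.7


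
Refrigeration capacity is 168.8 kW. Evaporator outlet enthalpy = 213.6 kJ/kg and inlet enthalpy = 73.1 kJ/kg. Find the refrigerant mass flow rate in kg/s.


dh = 213.6 - 73.1 = 140.5 kJ/kg
m_dot = Q / dh = 168.8 / 140.5 = 1.2014 kg/s

1.2014


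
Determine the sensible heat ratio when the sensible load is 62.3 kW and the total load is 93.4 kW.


SHR = Q_sensible / Q_total
SHR = 62.3 / 93.4
SHR = 0.667

0.667


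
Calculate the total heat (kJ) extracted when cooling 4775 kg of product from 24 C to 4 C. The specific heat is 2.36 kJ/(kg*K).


dT = 24 - (4) = 20 K
Q = m * cp * dT = 4775 * 2.36 * 20
Q = 225380 kJ

225380


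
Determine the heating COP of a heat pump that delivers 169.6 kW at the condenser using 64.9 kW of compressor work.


COP_hp = Q_cond / W
COP_hp = 169.6 / 64.9
COP_hp = 2.613

2.613


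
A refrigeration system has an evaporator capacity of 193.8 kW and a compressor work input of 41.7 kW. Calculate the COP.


COP = Q_evap / W
COP = 193.8 / 41.7
COP = 4.647

4.647


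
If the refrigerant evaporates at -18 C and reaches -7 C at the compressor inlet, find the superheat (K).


Superheat = T_suction - T_evap
Superheat = -7 - (-18)
Superheat = 11 K

11


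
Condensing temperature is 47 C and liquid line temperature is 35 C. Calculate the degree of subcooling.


Subcooling = T_cond - T_liquid
Subcooling = 47 - 35
Subcooling = 12 K

12


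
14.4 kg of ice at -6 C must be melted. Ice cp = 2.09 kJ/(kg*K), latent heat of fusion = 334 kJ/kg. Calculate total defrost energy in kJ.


Sensible heat = cp * dT = 2.09 * 6 = 12.54 kJ/kg
Total per kg = 12.54 + 334 = 346.54 kJ/kg
Q = m * total = 14.4 * 346.54
Q = 4990.2 kJ

4990.2


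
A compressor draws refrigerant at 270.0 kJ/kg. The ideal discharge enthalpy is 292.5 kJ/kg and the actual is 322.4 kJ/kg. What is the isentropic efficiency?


dh_ideal = 292.5 - 270.0 = 22.5 kJ/kg
dh_actual = 322.4 - 270.0 = 52.4 kJ/kg
eta_s = dh_ideal / dh_actual = 22.5 / 52.4
eta_s = 0.4294

0.4294


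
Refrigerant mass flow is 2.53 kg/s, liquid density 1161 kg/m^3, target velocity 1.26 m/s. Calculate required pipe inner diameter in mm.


A = m_dot / (rho * v) = 2.53 / (1161 * 1.26) = 0.00172948881 m^2
d = sqrt(4*A/pi) * 1000
d = 46.9 mm

46.9


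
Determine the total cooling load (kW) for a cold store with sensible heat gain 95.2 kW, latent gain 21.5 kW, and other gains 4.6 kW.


Q_total = Q_s + Q_l + Q_misc
Q_total = 95.2 + 21.5 + 4.6
Q_total = 121.3 kW

121.3


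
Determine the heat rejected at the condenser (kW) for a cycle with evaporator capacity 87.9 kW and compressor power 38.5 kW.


Q_cond = Q_evap + W
Q_cond = 87.9 + 38.5
Q_cond = 126.4 kW

126.4


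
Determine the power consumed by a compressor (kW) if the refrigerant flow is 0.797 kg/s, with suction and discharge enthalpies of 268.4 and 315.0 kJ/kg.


dh = 315.0 - 268.4 = 46.6 kJ/kg
W = m_dot * dh = 0.797 * 46.6 = 37.14 kW

37.14


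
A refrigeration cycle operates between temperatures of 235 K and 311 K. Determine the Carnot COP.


dT = 311 - 235 = 76 K
COP_carnot = T_cold / dT = 235 / 76
COP_carnot = 3.092

3.092


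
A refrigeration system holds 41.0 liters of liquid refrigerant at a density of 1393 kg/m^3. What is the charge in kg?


Charge = V * rho / 1000
Charge = 41.0 * 1393 / 1000
Charge = 57.11 kg

57.11


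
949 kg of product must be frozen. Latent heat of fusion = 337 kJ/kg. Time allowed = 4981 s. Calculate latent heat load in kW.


Q_lat = m * h_fg / t
Q_lat = 949 * 337 / 4981
Q_lat = 64.21 kW

64.21


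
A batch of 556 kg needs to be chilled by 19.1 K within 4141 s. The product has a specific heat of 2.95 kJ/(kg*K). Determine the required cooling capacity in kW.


Q = m * cp * dT / t
Q = 556 * 2.95 * 19.1 / 4141
Q = 7.565 kW

7.565


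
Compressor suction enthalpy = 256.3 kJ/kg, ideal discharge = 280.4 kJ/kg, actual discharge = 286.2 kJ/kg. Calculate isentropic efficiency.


dh_ideal = 280.4 - 256.3 = 24.1 kJ/kg
dh_actual = 286.2 - 256.3 = 29.9 kJ/kg
eta_s = dh_ideal / dh_actual = 24.1 / 29.9
eta_s = 0.806

0.806


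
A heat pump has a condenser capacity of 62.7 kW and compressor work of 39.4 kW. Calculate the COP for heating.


COP_hp = Q_cond / W
COP_hp = 62.7 / 39.4
COP_hp = 1.591

1.591


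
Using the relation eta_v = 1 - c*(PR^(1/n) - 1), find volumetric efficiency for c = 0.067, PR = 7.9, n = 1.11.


PR^(1/n) = 7.9^(1/1.11) = 6.43684506
eta_v = 1 - 0.067 * (6.43684506 - 1)
eta_v = 0.6357

0.6357


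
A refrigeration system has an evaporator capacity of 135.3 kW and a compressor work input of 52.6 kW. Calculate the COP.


COP = Q_evap / W
COP = 135.3 / 52.6
COP = 2.572

2.572


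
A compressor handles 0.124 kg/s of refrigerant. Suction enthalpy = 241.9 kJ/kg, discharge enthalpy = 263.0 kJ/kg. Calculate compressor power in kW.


dh = 263.0 - 241.9 = 21.1 kJ/kg
W = m_dot * dh = 0.124 * 21.1 = 2.62 kW

2.62


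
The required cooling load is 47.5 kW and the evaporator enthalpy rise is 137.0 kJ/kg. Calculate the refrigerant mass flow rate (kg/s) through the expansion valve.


m_dot = Q / dh
m_dot = 47.5 / 137.0
m_dot = 0.3467 kg/s

0.3467


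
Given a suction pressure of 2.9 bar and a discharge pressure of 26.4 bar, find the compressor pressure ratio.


PR = P_high / P_low
PR = 26.4 / 2.9
PR = 9.103

9.103


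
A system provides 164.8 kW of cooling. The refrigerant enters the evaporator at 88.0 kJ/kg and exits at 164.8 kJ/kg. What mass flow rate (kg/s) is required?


dh = 164.8 - 88.0 = 76.8 kJ/kg
m_dot = Q / dh = 164.8 / 76.8 = 2.1458 kg/s

2.1458


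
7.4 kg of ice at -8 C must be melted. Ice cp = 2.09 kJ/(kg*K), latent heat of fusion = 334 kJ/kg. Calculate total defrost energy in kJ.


Sensible heat = cp * dT = 2.09 * 8 = 16.72 kJ/kg
Total per kg = 16.72 + 334 = 350.72 kJ/kg
Q = m * total = 7.4 * 350.72
Q = 2595.3 kJ

2595.3


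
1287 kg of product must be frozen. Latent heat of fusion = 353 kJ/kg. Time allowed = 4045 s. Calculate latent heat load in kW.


Q_lat = m * h_fg / t
Q_lat = 1287 * 353 / 4045
Q_lat = 112.31 kW

112.31


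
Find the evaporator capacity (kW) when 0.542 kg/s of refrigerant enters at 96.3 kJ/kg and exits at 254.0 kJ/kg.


dh = 254.0 - 96.3 = 157.7 kJ/kg
Q_evap = m_dot * dh = 0.542 * 157.7
Q_evap = 85.47 kW

85.47


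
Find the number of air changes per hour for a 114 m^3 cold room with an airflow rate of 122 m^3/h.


ACH = flow / volume
ACH = 122 / 114
ACH = 1.07

1.07


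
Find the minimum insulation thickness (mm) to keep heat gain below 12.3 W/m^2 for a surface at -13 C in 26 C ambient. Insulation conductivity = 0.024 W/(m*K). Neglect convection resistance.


dT = 26 - (-13) = 39 K
thickness = k * dT / q_max * 1000
thickness = 0.024 * 39 / 12.3 * 1000
thickness = 76.1 mm

76.1


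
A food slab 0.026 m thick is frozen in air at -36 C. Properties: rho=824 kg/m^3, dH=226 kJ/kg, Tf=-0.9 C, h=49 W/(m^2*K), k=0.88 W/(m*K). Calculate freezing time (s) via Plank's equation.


dT = -0.9 - (-36) = 35.1 K
term1 = a/(2h) = 0.026/(2*49) = 0.0002653061224
term2 = a^2/(8k) = 0.026^2/(8*0.88) = 0.00009602272727
t = rho*dH*1000/dT * (term1 + term2)
t = 824*226*1000/35.1 * (0.0002653061224 + 0.00009602272727)
t = 1917 s

1917


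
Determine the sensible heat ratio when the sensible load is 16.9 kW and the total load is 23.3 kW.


SHR = Q_sensible / Q_total
SHR = 16.9 / 23.3
SHR = 0.725

0.725


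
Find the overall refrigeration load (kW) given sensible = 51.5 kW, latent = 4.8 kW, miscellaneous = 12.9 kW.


Q_total = Q_s + Q_l + Q_misc
Q_total = 51.5 + 4.8 + 12.9
Q_total = 69.2 kW

69.2


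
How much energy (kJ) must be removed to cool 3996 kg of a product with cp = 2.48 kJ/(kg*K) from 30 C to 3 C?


dT = 30 - (3) = 27 K
Q = m * cp * dT = 3996 * 2.48 * 27
Q = 267572 kJ

267572


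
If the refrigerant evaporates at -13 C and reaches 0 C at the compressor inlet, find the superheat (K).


Superheat = T_suction - T_evap
Superheat = 0 - (-13)
Superheat = 13 K

13


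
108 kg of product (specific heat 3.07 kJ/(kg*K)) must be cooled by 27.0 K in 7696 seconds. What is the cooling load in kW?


Q = m * cp * dT / t
Q = 108 * 3.07 * 27.0 / 7696
Q = 1.163 kW

1.163


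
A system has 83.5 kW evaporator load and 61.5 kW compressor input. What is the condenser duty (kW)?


Q_cond = Q_evap + W
Q_cond = 83.5 + 61.5
Q_cond = 145.0 kW

145.0


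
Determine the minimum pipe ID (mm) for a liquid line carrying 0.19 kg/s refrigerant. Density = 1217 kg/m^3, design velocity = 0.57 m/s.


A = m_dot / (rho * v) = 0.19 / (1217 * 0.57) = 0.0002738975623 m^2
d = sqrt(4*A/pi) * 1000
d = 18.7 mm

18.7


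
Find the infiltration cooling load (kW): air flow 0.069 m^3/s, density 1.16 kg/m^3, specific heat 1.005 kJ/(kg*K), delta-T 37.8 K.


Q = V_dot * rho * cp * dT
Q = 0.069 * 1.16 * 1.005 * 37.8
Q = 3.041 kW

3.041


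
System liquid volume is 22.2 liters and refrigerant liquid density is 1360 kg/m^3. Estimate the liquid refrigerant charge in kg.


Charge = V * rho / 1000
Charge = 22.2 * 1360 / 1000
Charge = 30.19 kg

30.19


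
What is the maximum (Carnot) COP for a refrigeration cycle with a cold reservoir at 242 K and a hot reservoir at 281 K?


dT = 281 - 242 = 39 K
COP_carnot = T_cold / dT = 242 / 39
COP_carnot = 6.205

6.205


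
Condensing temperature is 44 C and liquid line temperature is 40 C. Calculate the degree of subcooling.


Subcooling = T_cond - T_liquid
Subcooling = 44 - 40
Subcooling = 4 K

4


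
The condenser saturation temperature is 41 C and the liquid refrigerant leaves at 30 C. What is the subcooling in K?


Subcooling = T_cond - T_liquid
Subcooling = 41 - 30
Subcooling = 11 K

11


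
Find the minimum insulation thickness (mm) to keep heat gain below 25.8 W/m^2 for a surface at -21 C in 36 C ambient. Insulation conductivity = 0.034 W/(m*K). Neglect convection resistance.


dT = 36 - (-21) = 57 K
thickness = k * dT / q_max * 1000
thickness = 0.034 * 57 / 25.8 * 1000
thickness = 75.1 mm

75.1


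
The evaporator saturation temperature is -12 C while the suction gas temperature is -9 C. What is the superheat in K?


Superheat = T_suction - T_evap
Superheat = -9 - (-12)
Superheat = 3 K

3


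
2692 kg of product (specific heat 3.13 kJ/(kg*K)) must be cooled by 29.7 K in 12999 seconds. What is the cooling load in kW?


Q = m * cp * dT / t
Q = 2692 * 3.13 * 29.7 / 12999
Q = 19.252 kW

19.252


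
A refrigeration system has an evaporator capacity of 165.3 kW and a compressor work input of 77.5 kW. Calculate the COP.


COP = Q_evap / W
COP = 165.3 / 77.5
COP = 2.133

2.133


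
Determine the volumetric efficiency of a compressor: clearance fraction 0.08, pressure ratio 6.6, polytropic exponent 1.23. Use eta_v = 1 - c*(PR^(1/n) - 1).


PR^(1/n) = 6.6^(1/1.23) = 4.63762771
eta_v = 1 - 0.08 * (4.63762771 - 1)
eta_v = 0.709

0.709


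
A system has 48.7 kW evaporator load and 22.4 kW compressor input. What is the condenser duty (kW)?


Q_cond = Q_evap + W
Q_cond = 48.7 + 22.4
Q_cond = 71.1 kW

71.1


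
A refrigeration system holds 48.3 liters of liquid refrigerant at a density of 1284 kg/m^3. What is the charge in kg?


Charge = V * rho / 1000
Charge = 48.3 * 1284 / 1000
Charge = 62.02 kg

62.02


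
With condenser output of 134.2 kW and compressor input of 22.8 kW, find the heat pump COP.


COP_hp = Q_cond / W
COP_hp = 134.2 / 22.8
COP_hp = 5.886

5.886


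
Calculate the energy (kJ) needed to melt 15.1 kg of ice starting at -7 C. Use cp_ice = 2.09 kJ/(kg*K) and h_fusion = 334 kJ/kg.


Sensible heat = cp * dT = 2.09 * 7 = 14.63 kJ/kg
Total per kg = 14.63 + 334 = 348.63 kJ/kg
Q = m * total = 15.1 * 348.63
Q = 5264.3 kJ

5264.3


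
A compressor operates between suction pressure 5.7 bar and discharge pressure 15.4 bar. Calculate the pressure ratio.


PR = P_high / P_low
PR = 15.4 / 5.7
PR = 2.702

2.702


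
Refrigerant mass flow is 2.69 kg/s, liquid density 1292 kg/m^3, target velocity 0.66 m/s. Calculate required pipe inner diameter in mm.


A = m_dot / (rho * v) = 2.69 / (1292 * 0.66) = 0.003154611127 m^2
d = sqrt(4*A/pi) * 1000
d = 63.4 mm

63.4


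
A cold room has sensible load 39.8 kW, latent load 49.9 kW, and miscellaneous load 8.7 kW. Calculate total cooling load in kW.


Q_total = Q_s + Q_l + Q_misc
Q_total = 39.8 + 49.9 + 8.7
Q_total = 98.4 kW

98.4


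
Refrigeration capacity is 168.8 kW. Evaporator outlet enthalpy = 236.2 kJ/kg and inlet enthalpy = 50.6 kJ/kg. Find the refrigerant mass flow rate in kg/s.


dh = 236.2 - 50.6 = 185.6 kJ/kg
m_dot = Q / dh = 168.8 / 185.6 = 0.9095 kg/s

0.9095


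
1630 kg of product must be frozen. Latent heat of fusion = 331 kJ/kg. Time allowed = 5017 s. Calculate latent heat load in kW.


Q_lat = m * h_fg / t
Q_lat = 1630 * 331 / 5017
Q_lat = 107.54 kW

107.54


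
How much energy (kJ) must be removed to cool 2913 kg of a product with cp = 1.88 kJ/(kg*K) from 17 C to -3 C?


dT = 17 - (-3) = 20 K
Q = m * cp * dT = 2913 * 1.88 * 20
Q = 109529 kJ

109529


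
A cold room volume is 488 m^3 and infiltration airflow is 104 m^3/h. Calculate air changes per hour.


ACH = flow / volume
ACH = 104 / 488
ACH = 0.213

0.213


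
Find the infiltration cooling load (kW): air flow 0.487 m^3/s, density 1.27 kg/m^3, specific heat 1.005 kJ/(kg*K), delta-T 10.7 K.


Q = V_dot * rho * cp * dT
Q = 0.487 * 1.27 * 1.005 * 10.7
Q = 6.651 kW

6.651


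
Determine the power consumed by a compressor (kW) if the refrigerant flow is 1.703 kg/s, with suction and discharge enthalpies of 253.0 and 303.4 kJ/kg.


dh = 303.4 - 253.0 = 50.4 kJ/kg
W = m_dot * dh = 1.703 * 50.4 = 85.83 kW

85.83


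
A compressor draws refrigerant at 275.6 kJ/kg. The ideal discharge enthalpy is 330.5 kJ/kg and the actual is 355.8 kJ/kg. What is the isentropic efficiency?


dh_ideal = 330.5 - 275.6 = 54.9 kJ/kg
dh_actual = 355.8 - 275.6 = 80.2 kJ/kg
eta_s = dh_ideal / dh_actual = 54.9 / 80.2
eta_s = 0.6845

0.6845


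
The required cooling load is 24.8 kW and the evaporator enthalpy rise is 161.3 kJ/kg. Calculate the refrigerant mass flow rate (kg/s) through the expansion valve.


m_dot = Q / dh
m_dot = 24.8 / 161.3
m_dot = 0.1538 kg/s

0.1538


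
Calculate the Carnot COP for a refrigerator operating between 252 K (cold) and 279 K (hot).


dT = 279 - 252 = 27 K
COP_carnot = T_cold / dT = 252 / 27
COP_carnot = 9.333

9.333


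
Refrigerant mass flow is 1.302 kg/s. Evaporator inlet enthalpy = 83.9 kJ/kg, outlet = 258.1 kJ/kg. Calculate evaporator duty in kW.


dh = 258.1 - 83.9 = 174.2 kJ/kg
Q_evap = m_dot * dh = 1.302 * 174.2
Q_evap = 226.81 kW

226.81


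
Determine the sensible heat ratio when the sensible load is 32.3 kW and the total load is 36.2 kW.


SHR = Q_sensible / Q_total
SHR = 32.3 / 36.2
SHR = 0.892

0.892


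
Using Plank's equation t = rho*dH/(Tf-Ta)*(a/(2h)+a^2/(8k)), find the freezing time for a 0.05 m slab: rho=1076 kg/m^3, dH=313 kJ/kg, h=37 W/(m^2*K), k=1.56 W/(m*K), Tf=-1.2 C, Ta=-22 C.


dT = -1.2 - (-22) = 20.8 K
term1 = a/(2h) = 0.05/(2*37) = 0.0006756756757
term2 = a^2/(8k) = 0.05^2/(8*1.56) = 0.0002003205128
t = rho*dH*1000/dT * (term1 + term2)
t = 1076*313*1000/20.8 * (0.0006756756757 + 0.0002003205128)
t = 14184 s

14184


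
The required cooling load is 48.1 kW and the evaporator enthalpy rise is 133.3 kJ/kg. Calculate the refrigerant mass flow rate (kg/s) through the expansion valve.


m_dot = Q / dh
m_dot = 48.1 / 133.3
m_dot = 0.3608 kg/s

0.3608


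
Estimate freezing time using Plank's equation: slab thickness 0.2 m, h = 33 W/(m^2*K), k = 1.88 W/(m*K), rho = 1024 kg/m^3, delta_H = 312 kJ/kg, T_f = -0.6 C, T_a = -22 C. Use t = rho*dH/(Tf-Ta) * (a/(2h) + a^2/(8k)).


dT = -0.6 - (-22) = 21.4 K
term1 = a/(2h) = 0.2/(2*33) = 0.00303030303
term2 = a^2/(8k) = 0.2^2/(8*1.88) = 0.002659574468
t = rho*dH*1000/dT * (term1 + term2)
t = 1024*312*1000/21.4 * (0.00303030303 + 0.002659574468)
t = 84946 s

84946


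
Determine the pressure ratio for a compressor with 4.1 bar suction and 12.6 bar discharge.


PR = P_high / P_low
PR = 12.6 / 4.1
PR = 3.073

3.073


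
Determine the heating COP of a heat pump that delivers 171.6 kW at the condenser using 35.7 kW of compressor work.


COP_hp = Q_cond / W
COP_hp = 171.6 / 35.7
COP_hp = 4.807

4.807


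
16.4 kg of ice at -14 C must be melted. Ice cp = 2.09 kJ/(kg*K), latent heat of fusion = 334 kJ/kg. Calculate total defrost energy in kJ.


Sensible heat = cp * dT = 2.09 * 14 = 29.26 kJ/kg
Total per kg = 29.26 + 334 = 363.26 kJ/kg
Q = m * total = 16.4 * 363.26
Q = 5957.5 kJ

5957.5


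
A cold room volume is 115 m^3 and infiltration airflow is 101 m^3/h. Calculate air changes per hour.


ACH = flow / volume
ACH = 101 / 115
ACH = 0.878

0.878


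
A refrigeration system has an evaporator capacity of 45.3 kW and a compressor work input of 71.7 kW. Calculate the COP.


COP = Q_evap / W
COP = 45.3 / 71.7
COP = 0.632

0.632


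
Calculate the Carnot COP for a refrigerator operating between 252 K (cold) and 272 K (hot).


dT = 272 - 252 = 20 K
COP_carnot = T_cold / dT = 252 / 20
COP_carnot = 12.6

12.6


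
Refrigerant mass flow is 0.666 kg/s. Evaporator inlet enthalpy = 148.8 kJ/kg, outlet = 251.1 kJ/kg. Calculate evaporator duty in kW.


dh = 251.1 - 148.8 = 102.3 kJ/kg
Q_evap = m_dot * dh = 0.666 * 102.3
Q_evap = 68.13 kW

68.13


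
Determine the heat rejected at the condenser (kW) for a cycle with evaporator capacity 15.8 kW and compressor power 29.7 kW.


Q_cond = Q_evap + W
Q_cond = 15.8 + 29.7
Q_cond = 45.5 kW

45.5


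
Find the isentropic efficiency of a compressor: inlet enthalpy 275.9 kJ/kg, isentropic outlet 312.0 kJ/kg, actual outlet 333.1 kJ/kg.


dh_ideal = 312.0 - 275.9 = 36.1 kJ/kg
dh_actual = 333.1 - 275.9 = 57.2 kJ/kg
eta_s = dh_ideal / dh_actual = 36.1 / 57.2
eta_s = 0.6311

0.6311


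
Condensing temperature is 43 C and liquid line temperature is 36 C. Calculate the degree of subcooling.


Subcooling = T_cond - T_liquid
Subcooling = 43 - 36
Subcooling = 7 K

7


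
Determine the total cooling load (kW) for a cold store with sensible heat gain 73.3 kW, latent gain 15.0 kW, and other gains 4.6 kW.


Q_total = Q_s + Q_l + Q_misc
Q_total = 73.3 + 15.0 + 4.6
Q_total = 92.9 kW

92.9


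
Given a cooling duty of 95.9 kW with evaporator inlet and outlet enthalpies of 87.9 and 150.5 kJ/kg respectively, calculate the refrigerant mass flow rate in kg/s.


dh = 150.5 - 87.9 = 62.6 kJ/kg
m_dot = Q / dh = 95.9 / 62.6 = 1.5319 kg/s

1.5319


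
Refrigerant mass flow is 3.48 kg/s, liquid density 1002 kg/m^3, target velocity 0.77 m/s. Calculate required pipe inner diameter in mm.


A = m_dot / (rho * v) = 3.48 / (1002 * 0.77) = 0.0045104596 m^2
d = sqrt(4*A/pi) * 1000
d = 75.8 mm

75.8


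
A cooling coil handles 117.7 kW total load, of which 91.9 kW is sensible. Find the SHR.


SHR = Q_sensible / Q_total
SHR = 91.9 / 117.7
SHR = 0.781

0.781


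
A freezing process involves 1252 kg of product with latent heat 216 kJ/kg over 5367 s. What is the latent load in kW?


Q_lat = m * h_fg / t
Q_lat = 1252 * 216 / 5367
Q_lat = 50.39 kW

50.39


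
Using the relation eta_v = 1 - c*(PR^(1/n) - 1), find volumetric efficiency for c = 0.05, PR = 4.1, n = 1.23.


PR^(1/n) = 4.1^(1/1.23) = 3.1491856
eta_v = 1 - 0.05 * (3.1491856 - 1)
eta_v = 0.8925

0.8925


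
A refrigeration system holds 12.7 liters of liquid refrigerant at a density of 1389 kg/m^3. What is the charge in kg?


Charge = V * rho / 1000
Charge = 12.7 * 1389 / 1000
Charge = 17.64 kg

17.64


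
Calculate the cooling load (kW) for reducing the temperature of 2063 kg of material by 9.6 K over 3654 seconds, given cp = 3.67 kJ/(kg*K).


Q = m * cp * dT / t
Q = 2063 * 3.67 * 9.6 / 3654
Q = 19.892 kW

19.892


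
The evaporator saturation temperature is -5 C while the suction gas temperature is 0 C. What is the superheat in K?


Superheat = T_suction - T_evap
Superheat = 0 - (-5)
Superheat = 5 K

5


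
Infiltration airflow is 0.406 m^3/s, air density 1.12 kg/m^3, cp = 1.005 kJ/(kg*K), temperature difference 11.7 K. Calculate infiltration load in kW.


Q = V_dot * rho * cp * dT
Q = 0.406 * 1.12 * 1.005 * 11.7
Q = 5.347 kW

5.347


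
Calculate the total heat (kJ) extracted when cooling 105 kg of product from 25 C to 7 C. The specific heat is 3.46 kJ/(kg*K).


dT = 25 - (7) = 18 K
Q = m * cp * dT = 105 * 3.46 * 18
Q = 6539 kJ

6539


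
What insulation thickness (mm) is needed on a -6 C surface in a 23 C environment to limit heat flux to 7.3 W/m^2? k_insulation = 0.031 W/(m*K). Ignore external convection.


dT = 23 - (-6) = 29 K
thickness = k * dT / q_max * 1000
thickness = 0.031 * 29 / 7.3 * 1000
thickness = 123.2 mm

123.2


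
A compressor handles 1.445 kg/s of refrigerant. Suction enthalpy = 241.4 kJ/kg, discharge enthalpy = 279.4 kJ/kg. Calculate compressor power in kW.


dh = 279.4 - 241.4 = 38.0 kJ/kg
W = m_dot * dh = 1.445 * 38.0 = 54.91 kW

54.91


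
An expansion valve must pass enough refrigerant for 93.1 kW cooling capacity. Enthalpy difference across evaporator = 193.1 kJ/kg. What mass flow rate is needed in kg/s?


m_dot = Q / dh
m_dot = 93.1 / 193.1
m_dot = 0.4821 kg/s

0.4821


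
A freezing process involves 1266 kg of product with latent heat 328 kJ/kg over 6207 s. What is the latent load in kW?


Q_lat = m * h_fg / t
Q_lat = 1266 * 328 / 6207
Q_lat = 66.9 kW

66.9


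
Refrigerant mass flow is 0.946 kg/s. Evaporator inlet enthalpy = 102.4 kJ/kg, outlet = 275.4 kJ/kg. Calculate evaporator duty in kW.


dh = 275.4 - 102.4 = 173.0 kJ/kg
Q_evap = m_dot * dh = 0.946 * 173.0
Q_evap = 163.66 kW

163.66


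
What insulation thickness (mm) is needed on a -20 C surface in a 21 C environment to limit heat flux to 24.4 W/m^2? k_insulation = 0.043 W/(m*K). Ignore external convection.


dT = 21 - (-20) = 41 K
thickness = k * dT / q_max * 1000
thickness = 0.043 * 41 / 24.4 * 1000
thickness = 72.3 mm

72.3


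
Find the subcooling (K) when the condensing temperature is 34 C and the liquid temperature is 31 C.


Subcooling = T_cond - T_liquid
Subcooling = 34 - 31
Subcooling = 3 K

3
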